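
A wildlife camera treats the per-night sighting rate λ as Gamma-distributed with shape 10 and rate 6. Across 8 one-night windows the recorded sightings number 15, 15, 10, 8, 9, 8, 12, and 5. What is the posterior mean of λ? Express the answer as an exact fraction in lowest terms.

Total count: 15 + 15 + 10 + 8 + 9 + 8 + 12 + 5 = 82.
Total exposure: 8 nights.
The Gamma prior is conjugate for the Poisson rate, so λ | data ~ Gamma(10+82, 6+8) = Gamma(92, 14).
Posterior mean = α'/β' = 92/14 = 46/7.

46/7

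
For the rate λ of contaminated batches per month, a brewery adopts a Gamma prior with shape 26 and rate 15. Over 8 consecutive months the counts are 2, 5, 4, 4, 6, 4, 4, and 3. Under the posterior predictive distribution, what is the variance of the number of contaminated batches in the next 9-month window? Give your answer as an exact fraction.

16704/529

Total count: 2 + 5 + 4 + 4 + 6 + 4 + 4 + 3 = 32.
Total exposure: 8 months.
Posterior: α' = 26 + 32 = 58, β' = 15 + 8 = 23.
The posterior predictive for a window of length T is Negative Binomial with variance T·α'·(β'+T)/β'² = 9·58·32/529 = 16704/529.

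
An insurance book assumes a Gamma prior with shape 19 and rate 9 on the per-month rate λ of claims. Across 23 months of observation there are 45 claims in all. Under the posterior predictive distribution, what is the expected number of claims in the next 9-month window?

18

Total count 45 over total exposure 23 months.
Gamma(α, β) with Poisson data over total exposure Σt gives posterior Gamma(α+Σx, β+Σt) = Gamma(64, 32).
Predictive mean over a 9-month window = T·E[λ|data] = 9·64/32 = 18.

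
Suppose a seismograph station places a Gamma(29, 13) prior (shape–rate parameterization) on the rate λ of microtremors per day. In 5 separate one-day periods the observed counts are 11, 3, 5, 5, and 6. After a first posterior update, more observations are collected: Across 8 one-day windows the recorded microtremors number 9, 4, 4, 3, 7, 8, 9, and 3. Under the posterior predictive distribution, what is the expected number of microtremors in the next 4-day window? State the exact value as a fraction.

Total count: 11 + 3 + 5 + 5 + 6 = 30.
Total exposure: 5 days.
After the first batch: Gamma(29 + 30, 13 + 5) = Gamma(59, 18).
Total count: 9 + 4 + 4 + 3 + 7 + 8 + 9 + 3 = 47.
Total exposure: 8 days.
After the second batch: Gamma(59 + 47, 18 + 8) = Gamma(106, 26).
Predictive mean over a 4-day window = T·E[λ|data] = 4·106/26 = 212/13.

212/13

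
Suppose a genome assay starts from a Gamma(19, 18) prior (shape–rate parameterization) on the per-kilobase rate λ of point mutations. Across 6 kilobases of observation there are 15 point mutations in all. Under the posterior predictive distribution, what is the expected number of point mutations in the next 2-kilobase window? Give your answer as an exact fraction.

17/6

Total count 15 over total exposure 6 kilobases.
Gamma(α, β) with Poisson data over total exposure Σt gives posterior Gamma(α+Σx, β+Σt) = Gamma(34, 24).
Predictive mean over a 2-kilobase window = T·E[λ|data] = 2·34/24 = 17/6.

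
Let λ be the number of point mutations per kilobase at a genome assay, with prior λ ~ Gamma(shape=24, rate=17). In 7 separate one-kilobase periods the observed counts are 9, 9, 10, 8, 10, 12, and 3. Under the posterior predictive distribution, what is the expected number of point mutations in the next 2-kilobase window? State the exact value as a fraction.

Total count: 9 + 9 + 10 + 8 + 10 + 12 + 3 = 61.
Total exposure: 7 kilobases.
By Gamma–Poisson conjugacy, the posterior is Gamma(α + Σx, β + Σt) = Gamma(24 + 61, 17 + 7) = Gamma(85, 24).
Predictive mean over a 2-kilobase window = T·E[λ|data] = 2·85/24 = 85/12.

85/12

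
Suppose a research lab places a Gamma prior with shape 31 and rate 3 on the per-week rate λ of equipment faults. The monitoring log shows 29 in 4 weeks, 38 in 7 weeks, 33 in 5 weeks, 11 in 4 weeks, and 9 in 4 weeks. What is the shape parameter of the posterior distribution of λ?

Total count: 29 + 38 + 33 + 11 + 9 = 120.
Total exposure: 4 + 7 + 5 + 4 + 4 = 24 weeks.
By Gamma–Poisson conjugacy, the posterior is Gamma(α + Σx, β + Σt) = Gamma(31 + 120, 3 + 24) = Gamma(151, 27).

151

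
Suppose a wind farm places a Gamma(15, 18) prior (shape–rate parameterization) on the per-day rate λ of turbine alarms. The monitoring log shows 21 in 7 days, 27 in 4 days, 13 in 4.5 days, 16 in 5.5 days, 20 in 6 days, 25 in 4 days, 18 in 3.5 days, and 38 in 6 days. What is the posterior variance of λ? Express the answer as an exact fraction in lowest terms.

Total count: 21 + 27 + 13 + 16 + 20 + 25 + 18 + 38 = 178.
Total exposure: 7 + 4 + 4.5 + 5.5 + 6 + 4 + 3.5 + 6 = 40.5 days.
The Gamma prior is conjugate for the Poisson rate, so λ | data ~ Gamma(15+178, 18+40.5) = Gamma(193, 117/2).
Posterior variance = α'/β'² = 193/(13689/4) = 772/13689.

772/13689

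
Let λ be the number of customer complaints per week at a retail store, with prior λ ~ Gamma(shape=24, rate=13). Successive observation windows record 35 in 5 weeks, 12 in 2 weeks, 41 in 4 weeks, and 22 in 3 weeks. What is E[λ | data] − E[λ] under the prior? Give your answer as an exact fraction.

Total count: 35 + 12 + 41 + 22 = 110.
Total exposure: 5 + 2 + 4 + 3 = 14 weeks.
By Gamma–Poisson conjugacy, the posterior is Gamma(α + Σx, β + Σt) = Gamma(24 + 110, 13 + 14) = Gamma(134, 27).
Posterior mean = 134/27 = 134/27; prior mean = 24/13 = 24/13. Difference = 134/27 − 24/13 = 1094/351.

1094/351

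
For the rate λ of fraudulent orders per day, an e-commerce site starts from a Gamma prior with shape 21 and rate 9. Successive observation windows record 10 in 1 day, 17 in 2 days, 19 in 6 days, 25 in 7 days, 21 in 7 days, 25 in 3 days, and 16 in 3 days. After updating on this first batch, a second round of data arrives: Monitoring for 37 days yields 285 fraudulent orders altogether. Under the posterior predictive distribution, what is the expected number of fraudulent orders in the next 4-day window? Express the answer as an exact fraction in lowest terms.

Total count: 10 + 17 + 19 + 25 + 21 + 25 + 16 = 133.
Total exposure: 1 + 2 + 6 + 7 + 7 + 3 + 3 = 29 days.
After the first batch: Gamma(21 + 133, 9 + 29) = Gamma(154, 38).
Total count 285 over total exposure 37 days.
After the second batch: Gamma(154 + 285, 38 + 37) = Gamma(439, 75).
Predictive mean over a 4-day window = T·E[λ|data] = 4·439/75 = 1756/75.

1756/75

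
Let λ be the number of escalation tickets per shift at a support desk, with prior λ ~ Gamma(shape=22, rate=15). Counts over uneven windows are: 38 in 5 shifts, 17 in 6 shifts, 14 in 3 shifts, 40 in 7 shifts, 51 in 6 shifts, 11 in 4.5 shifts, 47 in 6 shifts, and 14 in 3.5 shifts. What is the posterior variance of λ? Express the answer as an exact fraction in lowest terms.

Total count: 38 + 17 + 14 + 40 + 51 + 11 + 47 + 14 = 232.
Total exposure: 5 + 6 + 3 + 7 + 6 + 4.5 + 6 + 3.5 = 41 shifts.
Conjugate update: add total count to the shape and total exposure to the rate, giving Gamma(254, 56).
Posterior variance = α'/β'² = 254/3136 = 127/1568.

127/1568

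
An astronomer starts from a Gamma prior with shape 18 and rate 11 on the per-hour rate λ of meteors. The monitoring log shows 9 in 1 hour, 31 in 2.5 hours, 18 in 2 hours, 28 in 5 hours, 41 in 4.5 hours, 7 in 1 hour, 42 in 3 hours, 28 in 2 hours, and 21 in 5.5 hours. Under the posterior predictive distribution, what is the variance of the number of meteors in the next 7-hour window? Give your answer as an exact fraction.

33642/625

Total count: 9 + 31 + 18 + 28 + 41 + 7 + 42 + 28 + 21 = 225.
Total exposure: 1 + 2.5 + 2 + 5 + 4.5 + 1 + 3 + 2 + 5.5 = 26.5 hours.
The Gamma prior is conjugate for the Poisson rate, so λ | data ~ Gamma(18+225, 11+26.5) = Gamma(243, 75/2).
The posterior predictive for a window of length T is Negative Binomial with variance T·α'·(β'+T)/β'² = 7·243·(89/2)/(5625/4) = 33642/625.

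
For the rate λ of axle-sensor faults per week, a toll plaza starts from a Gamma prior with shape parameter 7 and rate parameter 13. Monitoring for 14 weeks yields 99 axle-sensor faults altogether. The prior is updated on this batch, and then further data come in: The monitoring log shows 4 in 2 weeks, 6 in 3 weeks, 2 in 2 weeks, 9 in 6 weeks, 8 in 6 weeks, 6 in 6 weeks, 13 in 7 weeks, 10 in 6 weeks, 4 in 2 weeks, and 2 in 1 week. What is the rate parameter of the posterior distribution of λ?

68

Total count 99 over total exposure 14 weeks.
After the first batch: Gamma(7 + 99, 13 + 14) = Gamma(106, 27).
Total count: 4 + 6 + 2 + 9 + 8 + 6 + 13 + 10 + 4 + 2 = 64.
Total exposure: 2 + 3 + 2 + 6 + 6 + 6 + 7 + 6 + 2 + 1 = 41 weeks.
After the second batch: Gamma(106 + 64, 27 + 41) = Gamma(170, 68).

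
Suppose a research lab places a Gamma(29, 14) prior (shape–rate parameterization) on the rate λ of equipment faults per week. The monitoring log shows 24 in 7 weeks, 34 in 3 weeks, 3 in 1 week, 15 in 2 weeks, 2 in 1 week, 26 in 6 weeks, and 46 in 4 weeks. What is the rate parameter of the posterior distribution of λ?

Total count: 24 + 34 + 3 + 15 + 2 + 26 + 46 = 150.
Total exposure: 7 + 3 + 1 + 2 + 1 + 6 + 4 = 24 weeks.
Posterior: α' = 29 + 150 = 179, β' = 14 + 24 = 38.

38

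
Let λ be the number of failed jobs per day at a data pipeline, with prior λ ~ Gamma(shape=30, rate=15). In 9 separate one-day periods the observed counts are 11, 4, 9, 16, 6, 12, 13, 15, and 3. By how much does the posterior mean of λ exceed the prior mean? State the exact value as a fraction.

71/24

Total count: 11 + 4 + 9 + 16 + 6 + 12 + 13 + 15 + 3 = 89.
Total exposure: 9 days.
Conjugate update: add total count to the shape and total exposure to the rate, giving Gamma(119, 24).
Posterior mean = 119/24 = 119/24; prior mean = 30/15 = 2. Difference = 119/24 − 2 = 71/24.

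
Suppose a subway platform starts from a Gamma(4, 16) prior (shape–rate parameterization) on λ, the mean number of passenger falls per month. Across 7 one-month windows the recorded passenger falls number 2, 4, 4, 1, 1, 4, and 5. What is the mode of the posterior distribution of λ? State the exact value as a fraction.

Total count: 2 + 4 + 4 + 1 + 1 + 4 + 5 = 21.
Total exposure: 7 months.
Posterior: α' = 4 + 21 = 25, β' = 16 + 7 = 23.
Posterior mode = (α'−1)/β' = 24/23.

24/23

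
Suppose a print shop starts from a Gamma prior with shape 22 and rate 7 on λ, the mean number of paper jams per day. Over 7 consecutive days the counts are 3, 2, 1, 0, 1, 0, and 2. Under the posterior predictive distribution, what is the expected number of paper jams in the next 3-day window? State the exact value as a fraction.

93/14

Total count: 3 + 2 + 1 + 0 + 1 + 0 + 2 = 9.
Total exposure: 7 days.
Gamma(α, β) with Poisson data over total exposure Σt gives posterior Gamma(α+Σx, β+Σt) = Gamma(31, 14).
Predictive mean over a 3-day window = T·E[λ|data] = 3·31/14 = 93/14.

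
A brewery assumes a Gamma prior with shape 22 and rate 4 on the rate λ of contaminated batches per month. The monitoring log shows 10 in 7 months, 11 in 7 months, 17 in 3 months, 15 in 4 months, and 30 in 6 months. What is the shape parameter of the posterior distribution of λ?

105

Total count: 10 + 11 + 17 + 15 + 30 = 83.
Total exposure: 7 + 7 + 3 + 4 + 6 = 27 months.
Conjugate update: add total count to the shape and total exposure to the rate, giving Gamma(105, 31).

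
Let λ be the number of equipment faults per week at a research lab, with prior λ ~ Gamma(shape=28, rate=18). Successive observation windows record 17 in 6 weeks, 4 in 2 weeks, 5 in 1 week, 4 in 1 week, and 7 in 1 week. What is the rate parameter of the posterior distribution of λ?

29

Total count: 17 + 4 + 5 + 4 + 7 = 37.
Total exposure: 6 + 2 + 1 + 1 + 1 = 11 weeks.
Conjugate update: add total count to the shape and total exposure to the rate, giving Gamma(65, 29).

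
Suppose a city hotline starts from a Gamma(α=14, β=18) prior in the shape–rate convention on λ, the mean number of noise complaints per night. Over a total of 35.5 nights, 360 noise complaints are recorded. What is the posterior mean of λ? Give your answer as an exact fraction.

Total count 360 over total exposure 35.5 nights.
The Gamma prior is conjugate for the Poisson rate, so λ | data ~ Gamma(14+360, 18+35.5) = Gamma(374, 107/2).
Posterior mean = α'/β' = 374/(107/2) = 748/107.

748/107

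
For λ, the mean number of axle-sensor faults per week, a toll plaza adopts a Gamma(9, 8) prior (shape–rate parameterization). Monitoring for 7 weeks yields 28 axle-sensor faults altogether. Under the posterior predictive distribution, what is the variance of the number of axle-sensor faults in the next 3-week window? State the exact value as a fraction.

Total count 28 over total exposure 7 weeks.
Gamma(α, β) with Poisson data over total exposure Σt gives posterior Gamma(α+Σx, β+Σt) = Gamma(37, 15).
The posterior predictive for a window of length T is Negative Binomial with variance T·α'·(β'+T)/β'² = 3·37·18/225 = 222/25.

222/25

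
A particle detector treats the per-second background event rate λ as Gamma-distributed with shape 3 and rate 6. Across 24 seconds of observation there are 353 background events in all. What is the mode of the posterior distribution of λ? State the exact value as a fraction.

71/6

Total count 353 over total exposure 24 seconds.
Gamma(α, β) with Poisson data over total exposure Σt gives posterior Gamma(α+Σx, β+Σt) = Gamma(356, 30).
Posterior mode = (α'−1)/β' = 355/30 = 71/6.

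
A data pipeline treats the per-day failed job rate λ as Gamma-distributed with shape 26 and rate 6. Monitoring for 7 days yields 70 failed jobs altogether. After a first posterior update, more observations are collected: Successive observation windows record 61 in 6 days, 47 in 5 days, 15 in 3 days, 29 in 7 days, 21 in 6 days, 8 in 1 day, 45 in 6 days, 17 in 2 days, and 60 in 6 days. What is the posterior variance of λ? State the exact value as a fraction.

Total count 70 over total exposure 7 days.
After the first batch: Gamma(26 + 70, 6 + 7) = Gamma(96, 13).
Total count: 61 + 47 + 15 + 29 + 21 + 8 + 45 + 17 + 60 = 303.
Total exposure: 6 + 5 + 3 + 7 + 6 + 1 + 6 + 2 + 6 = 42 days.
After the second batch: Gamma(96 + 303, 13 + 42) = Gamma(399, 55).
Posterior variance = α'/β'² = 399/3025.

399/3025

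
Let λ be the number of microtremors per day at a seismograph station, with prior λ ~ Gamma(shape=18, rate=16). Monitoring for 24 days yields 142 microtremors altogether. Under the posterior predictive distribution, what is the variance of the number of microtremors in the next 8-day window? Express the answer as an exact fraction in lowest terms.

192/5

Total count 142 over total exposure 24 days.
Gamma(α, β) with Poisson data over total exposure Σt gives posterior Gamma(α+Σx, β+Σt) = Gamma(160, 40).
The posterior predictive for a window of length T is Negative Binomial with variance T·α'·(β'+T)/β'² = 8·160·48/1600 = 192/5.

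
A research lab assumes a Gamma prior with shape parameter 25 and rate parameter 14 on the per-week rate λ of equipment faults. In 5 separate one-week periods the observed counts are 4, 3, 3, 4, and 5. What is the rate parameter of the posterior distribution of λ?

Total count: 4 + 3 + 3 + 4 + 5 = 19.
Total exposure: 5 weeks.
Conjugate update: add total count to the shape and total exposure to the rate, giving Gamma(44, 19).

19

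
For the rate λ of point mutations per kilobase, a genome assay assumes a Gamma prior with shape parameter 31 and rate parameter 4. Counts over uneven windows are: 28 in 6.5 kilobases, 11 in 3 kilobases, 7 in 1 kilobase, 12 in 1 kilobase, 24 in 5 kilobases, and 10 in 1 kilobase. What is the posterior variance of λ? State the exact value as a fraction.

492/1849

Total count: 28 + 11 + 7 + 12 + 24 + 10 = 92.
Total exposure: 6.5 + 3 + 1 + 1 + 5 + 1 = 17.5 kilobases.
Gamma(α, β) with Poisson data over total exposure Σt gives posterior Gamma(α+Σx, β+Σt) = Gamma(123, 43/2).
Posterior variance = α'/β'² = 123/(1849/4) = 492/1849.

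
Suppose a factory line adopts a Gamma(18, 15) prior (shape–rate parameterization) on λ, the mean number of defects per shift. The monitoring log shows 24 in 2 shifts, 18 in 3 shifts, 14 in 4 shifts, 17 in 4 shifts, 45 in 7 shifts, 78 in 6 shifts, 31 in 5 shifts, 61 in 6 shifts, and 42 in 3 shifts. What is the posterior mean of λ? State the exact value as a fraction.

Total count: 24 + 18 + 14 + 17 + 45 + 78 + 31 + 61 + 42 = 330.
Total exposure: 2 + 3 + 4 + 4 + 7 + 6 + 5 + 6 + 3 = 40 shifts.
Gamma(α, β) with Poisson data over total exposure Σt gives posterior Gamma(α+Σx, β+Σt) = Gamma(348, 55).
Posterior mean = α'/β' = 348/55.

348/55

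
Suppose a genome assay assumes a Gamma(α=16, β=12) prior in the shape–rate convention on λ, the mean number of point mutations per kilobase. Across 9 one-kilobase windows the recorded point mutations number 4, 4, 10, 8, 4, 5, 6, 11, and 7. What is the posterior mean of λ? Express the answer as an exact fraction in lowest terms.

25/7

Total count: 4 + 4 + 10 + 8 + 4 + 5 + 6 + 11 + 7 = 59.
Total exposure: 9 kilobases.
Conjugate update: add total count to the shape and total exposure to the rate, giving Gamma(75, 21).
Posterior mean = α'/β' = 75/21 = 25/7.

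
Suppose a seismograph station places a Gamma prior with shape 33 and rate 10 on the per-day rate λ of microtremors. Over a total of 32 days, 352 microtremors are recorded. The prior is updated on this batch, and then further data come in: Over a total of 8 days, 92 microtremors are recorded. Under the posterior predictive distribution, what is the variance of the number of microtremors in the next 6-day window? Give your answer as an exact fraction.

Total count 352 over total exposure 32 days.
After the first batch: Gamma(33 + 352, 10 + 32) = Gamma(385, 42).
Total count 92 over total exposure 8 days.
After the second batch: Gamma(385 + 92, 42 + 8) = Gamma(477, 50).
The posterior predictive for a window of length T is Negative Binomial with variance T·α'·(β'+T)/β'² = 6·477·56/2500 = 40068/625.

40068/625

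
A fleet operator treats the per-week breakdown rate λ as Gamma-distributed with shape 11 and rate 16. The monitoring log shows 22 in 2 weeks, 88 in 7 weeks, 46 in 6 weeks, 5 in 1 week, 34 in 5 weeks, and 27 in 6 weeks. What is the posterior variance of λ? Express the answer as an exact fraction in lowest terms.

233/1849

Total count: 22 + 88 + 46 + 5 + 34 + 27 = 222.
Total exposure: 2 + 7 + 6 + 1 + 5 + 6 = 27 weeks.
By Gamma–Poisson conjugacy, the posterior is Gamma(α + Σx, β + Σt) = Gamma(11 + 222, 16 + 27) = Gamma(233, 43).
Posterior variance = α'/β'² = 233/1849.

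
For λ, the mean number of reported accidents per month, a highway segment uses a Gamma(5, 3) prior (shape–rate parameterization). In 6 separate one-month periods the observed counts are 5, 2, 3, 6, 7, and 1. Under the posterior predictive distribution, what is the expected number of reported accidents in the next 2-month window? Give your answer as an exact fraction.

58/9

Total count: 5 + 2 + 3 + 6 + 7 + 1 = 24.
Total exposure: 6 months.
Posterior: α' = 5 + 24 = 29, β' = 3 + 6 = 9.
Predictive mean over a 2-month window = T·E[λ|data] = 2·29/9 = 58/9.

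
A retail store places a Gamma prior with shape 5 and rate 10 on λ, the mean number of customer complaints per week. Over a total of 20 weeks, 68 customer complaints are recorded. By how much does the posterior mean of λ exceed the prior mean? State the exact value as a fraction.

29/15

Total count 68 over total exposure 20 weeks.
Posterior: α' = 5 + 68 = 73, β' = 10 + 20 = 30.
Posterior mean = 73/30 = 73/30; prior mean = 5/10 = 1/2. Difference = 73/30 − 1/2 = 29/15.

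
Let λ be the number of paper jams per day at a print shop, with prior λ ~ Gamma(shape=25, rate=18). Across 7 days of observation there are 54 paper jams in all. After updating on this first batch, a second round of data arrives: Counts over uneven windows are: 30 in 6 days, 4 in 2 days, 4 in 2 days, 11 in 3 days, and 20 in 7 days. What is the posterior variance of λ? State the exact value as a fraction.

Total count 54 over total exposure 7 days.
After the first batch: Gamma(25 + 54, 18 + 7) = Gamma(79, 25).
Total count: 30 + 4 + 4 + 11 + 20 = 69.
Total exposure: 6 + 2 + 2 + 3 + 7 = 20 days.
After the second batch: Gamma(79 + 69, 25 + 20) = Gamma(148, 45).
Posterior variance = α'/β'² = 148/2025.

148/2025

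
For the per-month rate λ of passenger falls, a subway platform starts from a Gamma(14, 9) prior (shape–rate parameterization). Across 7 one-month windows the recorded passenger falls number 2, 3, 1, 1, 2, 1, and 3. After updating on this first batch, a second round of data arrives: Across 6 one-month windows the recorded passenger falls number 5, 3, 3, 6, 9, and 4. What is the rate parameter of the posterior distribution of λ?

Total count: 2 + 3 + 1 + 1 + 2 + 1 + 3 = 13.
Total exposure: 7 months.
After the first batch: Gamma(14 + 13, 9 + 7) = Gamma(27, 16).
Total count: 5 + 3 + 3 + 6 + 9 + 4 = 30.
Total exposure: 6 months.
After the second batch: Gamma(27 + 30, 16 + 6) = Gamma(57, 22).

22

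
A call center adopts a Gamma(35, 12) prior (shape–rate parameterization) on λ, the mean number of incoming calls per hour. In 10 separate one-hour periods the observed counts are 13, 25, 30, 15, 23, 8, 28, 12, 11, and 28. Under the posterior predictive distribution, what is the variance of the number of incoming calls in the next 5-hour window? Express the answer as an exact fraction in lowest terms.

Total count: 13 + 25 + 30 + 15 + 23 + 8 + 28 + 12 + 11 + 28 = 193.
Total exposure: 10 hours.
Conjugate update: add total count to the shape and total exposure to the rate, giving Gamma(228, 22).
The posterior predictive for a window of length T is Negative Binomial with variance T·α'·(β'+T)/β'² = 5·228·27/484 = 7695/121.

7695/121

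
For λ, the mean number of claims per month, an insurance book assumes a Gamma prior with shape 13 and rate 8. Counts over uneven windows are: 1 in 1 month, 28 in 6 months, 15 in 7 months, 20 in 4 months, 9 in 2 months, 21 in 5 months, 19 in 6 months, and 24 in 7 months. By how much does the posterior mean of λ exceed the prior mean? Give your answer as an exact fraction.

301/184

Total count: 1 + 28 + 15 + 20 + 9 + 21 + 19 + 24 = 137.
Total exposure: 1 + 6 + 7 + 4 + 2 + 5 + 6 + 7 = 38 months.
Conjugate update: add total count to the shape and total exposure to the rate, giving Gamma(150, 46).
Posterior mean = 150/46 = 75/23; prior mean = 13/8 = 13/8. Difference = 75/23 − 13/8 = 301/184.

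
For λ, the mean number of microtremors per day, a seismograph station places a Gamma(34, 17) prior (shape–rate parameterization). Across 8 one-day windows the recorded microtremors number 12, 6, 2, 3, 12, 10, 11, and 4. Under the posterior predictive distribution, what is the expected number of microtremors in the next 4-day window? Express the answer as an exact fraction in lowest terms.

Total count: 12 + 6 + 2 + 3 + 12 + 10 + 11 + 4 = 60.
Total exposure: 8 days.
The Gamma prior is conjugate for the Poisson rate, so λ | data ~ Gamma(34+60, 17+8) = Gamma(94, 25).
Predictive mean over a 4-day window = T·E[λ|data] = 4·94/25 = 376/25.

376/25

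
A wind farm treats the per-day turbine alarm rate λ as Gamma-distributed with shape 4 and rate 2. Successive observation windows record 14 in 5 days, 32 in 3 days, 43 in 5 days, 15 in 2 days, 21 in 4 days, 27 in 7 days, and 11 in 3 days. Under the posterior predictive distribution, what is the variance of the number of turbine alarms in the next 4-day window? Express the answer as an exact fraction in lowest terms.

Total count: 14 + 32 + 43 + 15 + 21 + 27 + 11 = 163.
Total exposure: 5 + 3 + 5 + 2 + 4 + 7 + 3 = 29 days.
Gamma(α, β) with Poisson data over total exposure Σt gives posterior Gamma(α+Σx, β+Σt) = Gamma(167, 31).
The posterior predictive for a window of length T is Negative Binomial with variance T·α'·(β'+T)/β'² = 4·167·35/961 = 23380/961.

23380/961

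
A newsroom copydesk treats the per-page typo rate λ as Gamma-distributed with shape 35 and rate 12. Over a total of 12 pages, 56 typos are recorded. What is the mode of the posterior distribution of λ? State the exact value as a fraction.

Total count 56 over total exposure 12 pages.
Gamma(α, β) with Poisson data over total exposure Σt gives posterior Gamma(α+Σx, β+Σt) = Gamma(91, 24).
Posterior mode = (α'−1)/β' = 90/24 = 15/4.

15/4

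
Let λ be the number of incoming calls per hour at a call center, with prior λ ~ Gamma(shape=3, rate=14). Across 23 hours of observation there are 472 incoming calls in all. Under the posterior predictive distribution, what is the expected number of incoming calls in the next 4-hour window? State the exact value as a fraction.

1900/37

Total count 472 over total exposure 23 hours.
Conjugate update: add total count to the shape and total exposure to the rate, giving Gamma(475, 37).
Predictive mean over a 4-hour window = T·E[λ|data] = 4·475/37 = 1900/37.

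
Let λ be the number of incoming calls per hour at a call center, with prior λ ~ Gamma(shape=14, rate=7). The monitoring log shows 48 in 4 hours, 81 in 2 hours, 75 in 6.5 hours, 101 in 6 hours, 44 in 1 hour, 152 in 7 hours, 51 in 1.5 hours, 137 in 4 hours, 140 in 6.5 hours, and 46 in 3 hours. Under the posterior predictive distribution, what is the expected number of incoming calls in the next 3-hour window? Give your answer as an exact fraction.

Total count: 48 + 81 + 75 + 101 + 44 + 152 + 51 + 137 + 140 + 46 = 875.
Total exposure: 4 + 2 + 6.5 + 6 + 1 + 7 + 1.5 + 4 + 6.5 + 3 = 41.5 hours.
Gamma(α, β) with Poisson data over total exposure Σt gives posterior Gamma(α+Σx, β+Σt) = Gamma(889, 97/2).
Predictive mean over a 3-hour window = T·E[λ|data] = 3·889/(97/2) = 5334/97.

5334/97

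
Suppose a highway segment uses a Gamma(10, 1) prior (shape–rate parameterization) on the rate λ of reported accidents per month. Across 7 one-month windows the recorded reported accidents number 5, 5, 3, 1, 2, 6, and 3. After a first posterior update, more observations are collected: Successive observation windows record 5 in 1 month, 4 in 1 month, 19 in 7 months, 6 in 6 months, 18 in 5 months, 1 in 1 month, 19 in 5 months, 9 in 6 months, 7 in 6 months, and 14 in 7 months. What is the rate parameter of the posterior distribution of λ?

Total count: 5 + 5 + 3 + 1 + 2 + 6 + 3 = 25.
Total exposure: 7 months.
After the first batch: Gamma(10 + 25, 1 + 7) = Gamma(35, 8).
Total count: 5 + 4 + 19 + 6 + 18 + 1 + 19 + 9 + 7 + 14 = 102.
Total exposure: 1 + 1 + 7 + 6 + 5 + 1 + 5 + 6 + 6 + 7 = 45 months.
After the second batch: Gamma(35 + 102, 8 + 45) = Gamma(137, 53).

53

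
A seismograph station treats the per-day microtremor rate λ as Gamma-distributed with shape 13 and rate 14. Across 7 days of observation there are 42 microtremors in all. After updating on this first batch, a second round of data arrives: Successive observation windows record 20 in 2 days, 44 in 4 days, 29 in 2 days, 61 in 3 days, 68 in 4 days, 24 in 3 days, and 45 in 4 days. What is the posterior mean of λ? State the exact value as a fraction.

Total count 42 over total exposure 7 days.
After the first batch: Gamma(13 + 42, 14 + 7) = Gamma(55, 21).
Total count: 20 + 44 + 29 + 61 + 68 + 24 + 45 = 291.
Total exposure: 2 + 4 + 2 + 3 + 4 + 3 + 4 = 22 days.
After the second batch: Gamma(55 + 291, 21 + 22) = Gamma(346, 43).
Posterior mean = α'/β' = 346/43.

346/43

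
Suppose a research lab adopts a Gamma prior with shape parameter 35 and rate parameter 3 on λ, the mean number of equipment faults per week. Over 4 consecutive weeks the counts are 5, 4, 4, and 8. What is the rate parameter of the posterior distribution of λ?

7

Total count: 5 + 4 + 4 + 8 = 21.
Total exposure: 4 weeks.
The Gamma prior is conjugate for the Poisson rate, so λ | data ~ Gamma(35+21, 3+4) = Gamma(56, 7).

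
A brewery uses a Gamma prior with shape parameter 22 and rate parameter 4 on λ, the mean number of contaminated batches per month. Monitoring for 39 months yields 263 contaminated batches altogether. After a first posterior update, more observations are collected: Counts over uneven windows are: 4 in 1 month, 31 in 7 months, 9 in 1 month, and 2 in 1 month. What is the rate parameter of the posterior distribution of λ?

Total count 263 over total exposure 39 months.
After the first batch: Gamma(22 + 263, 4 + 39) = Gamma(285, 43).
Total count: 4 + 31 + 9 + 2 = 46.
Total exposure: 1 + 7 + 1 + 1 = 10 months.
After the second batch: Gamma(285 + 46, 43 + 10) = Gamma(331, 53).

53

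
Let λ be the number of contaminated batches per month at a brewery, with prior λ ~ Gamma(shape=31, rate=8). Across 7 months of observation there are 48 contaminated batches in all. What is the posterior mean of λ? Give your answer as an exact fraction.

79/15

Total count 48 over total exposure 7 months.
Posterior: α' = 31 + 48 = 79, β' = 8 + 7 = 15.
Posterior mean = α'/β' = 79/15.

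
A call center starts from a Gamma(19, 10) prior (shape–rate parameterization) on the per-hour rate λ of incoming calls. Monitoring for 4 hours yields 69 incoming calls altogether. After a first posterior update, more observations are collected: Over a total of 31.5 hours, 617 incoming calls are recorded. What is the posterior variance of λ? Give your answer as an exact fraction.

Total count 69 over total exposure 4 hours.
After the first batch: Gamma(19 + 69, 10 + 4) = Gamma(88, 14).
Total count 617 over total exposure 31.5 hours.
After the second batch: Gamma(88 + 617, 14 + 31.5) = Gamma(705, 91/2).
Posterior variance = α'/β'² = 705/(8281/4) = 2820/8281.

2820/8281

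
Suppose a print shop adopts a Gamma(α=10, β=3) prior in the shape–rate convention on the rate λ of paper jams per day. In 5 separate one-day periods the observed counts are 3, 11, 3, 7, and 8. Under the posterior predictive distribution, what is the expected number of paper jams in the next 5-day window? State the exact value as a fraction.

Total count: 3 + 11 + 3 + 7 + 8 = 32.
Total exposure: 5 days.
Gamma(α, β) with Poisson data over total exposure Σt gives posterior Gamma(α+Σx, β+Σt) = Gamma(42, 8).
Predictive mean over a 5-day window = T·E[λ|data] = 5·42/8 = 105/4.

105/4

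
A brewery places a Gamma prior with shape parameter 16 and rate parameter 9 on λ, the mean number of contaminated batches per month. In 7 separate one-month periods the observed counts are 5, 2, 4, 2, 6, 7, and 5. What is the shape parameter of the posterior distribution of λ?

47

Total count: 5 + 2 + 4 + 2 + 6 + 7 + 5 = 31.
Total exposure: 7 months.
The Gamma prior is conjugate for the Poisson rate, so λ | data ~ Gamma(16+31, 9+7) = Gamma(47, 16).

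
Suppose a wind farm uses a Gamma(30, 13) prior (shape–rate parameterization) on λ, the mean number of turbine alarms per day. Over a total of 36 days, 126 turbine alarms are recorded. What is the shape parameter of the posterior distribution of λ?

156

Total count 126 over total exposure 36 days.
Conjugate update: add total count to the shape and total exposure to the rate, giving Gamma(156, 49).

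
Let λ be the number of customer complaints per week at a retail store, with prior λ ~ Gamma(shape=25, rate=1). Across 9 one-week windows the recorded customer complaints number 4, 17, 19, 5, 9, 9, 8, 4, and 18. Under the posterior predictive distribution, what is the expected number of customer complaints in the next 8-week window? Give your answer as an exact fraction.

Total count: 4 + 17 + 19 + 5 + 9 + 9 + 8 + 4 + 18 = 93.
Total exposure: 9 weeks.
By Gamma–Poisson conjugacy, the posterior is Gamma(α + Σx, β + Σt) = Gamma(25 + 93, 1 + 9) = Gamma(118, 10).
Predictive mean over an 8-week window = T·E[λ|data] = 8·118/10 = 472/5.

472/5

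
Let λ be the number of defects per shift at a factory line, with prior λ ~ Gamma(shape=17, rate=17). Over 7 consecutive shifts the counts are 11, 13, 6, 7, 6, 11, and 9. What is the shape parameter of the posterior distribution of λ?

Total count: 11 + 13 + 6 + 7 + 6 + 11 + 9 = 63.
Total exposure: 7 shifts.
Conjugate update: add total count to the shape and total exposure to the rate, giving Gamma(80, 24).

80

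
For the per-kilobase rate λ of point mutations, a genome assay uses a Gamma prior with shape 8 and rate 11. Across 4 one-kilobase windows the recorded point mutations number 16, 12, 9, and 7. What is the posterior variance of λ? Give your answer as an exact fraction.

52/225

Total count: 16 + 12 + 9 + 7 = 44.
Total exposure: 4 kilobases.
By Gamma–Poisson conjugacy, the posterior is Gamma(α + Σx, β + Σt) = Gamma(8 + 44, 11 + 4) = Gamma(52, 15).
Posterior variance = α'/β'² = 52/225.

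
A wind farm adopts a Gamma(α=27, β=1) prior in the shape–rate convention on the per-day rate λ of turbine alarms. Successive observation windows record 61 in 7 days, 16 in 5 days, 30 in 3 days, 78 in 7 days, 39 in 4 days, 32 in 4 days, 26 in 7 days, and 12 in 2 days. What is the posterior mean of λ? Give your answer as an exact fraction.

321/40

Total count: 61 + 16 + 30 + 78 + 39 + 32 + 26 + 12 = 294.
Total exposure: 7 + 5 + 3 + 7 + 4 + 4 + 7 + 2 = 39 days.
Posterior: α' = 27 + 294 = 321, β' = 1 + 39 = 40.
Posterior mean = α'/β' = 321/40.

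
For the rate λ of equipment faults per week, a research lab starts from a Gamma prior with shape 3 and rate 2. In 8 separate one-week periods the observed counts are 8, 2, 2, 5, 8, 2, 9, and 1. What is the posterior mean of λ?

4

Total count: 8 + 2 + 2 + 5 + 8 + 2 + 9 + 1 = 37.
Total exposure: 8 weeks.
The Gamma prior is conjugate for the Poisson rate, so λ | data ~ Gamma(3+37, 2+8) = Gamma(40, 10).
Posterior mean = α'/β' = 40/10 = 4.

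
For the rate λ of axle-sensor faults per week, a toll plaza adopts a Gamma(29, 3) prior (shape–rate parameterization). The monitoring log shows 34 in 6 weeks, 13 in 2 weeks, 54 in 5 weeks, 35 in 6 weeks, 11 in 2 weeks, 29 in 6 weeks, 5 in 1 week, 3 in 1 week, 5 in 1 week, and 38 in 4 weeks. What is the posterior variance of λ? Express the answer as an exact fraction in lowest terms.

Total count: 34 + 13 + 54 + 35 + 11 + 29 + 5 + 3 + 5 + 38 = 227.
Total exposure: 6 + 2 + 5 + 6 + 2 + 6 + 1 + 1 + 1 + 4 = 34 weeks.
Posterior: α' = 29 + 227 = 256, β' = 3 + 34 = 37.
Posterior variance = α'/β'² = 256/1369.

256/1369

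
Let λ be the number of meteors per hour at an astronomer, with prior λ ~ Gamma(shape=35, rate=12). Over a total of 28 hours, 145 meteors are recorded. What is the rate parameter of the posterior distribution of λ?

40

Total count 145 over total exposure 28 hours.
By Gamma–Poisson conjugacy, the posterior is Gamma(α + Σx, β + Σt) = Gamma(35 + 145, 12 + 28) = Gamma(180, 40).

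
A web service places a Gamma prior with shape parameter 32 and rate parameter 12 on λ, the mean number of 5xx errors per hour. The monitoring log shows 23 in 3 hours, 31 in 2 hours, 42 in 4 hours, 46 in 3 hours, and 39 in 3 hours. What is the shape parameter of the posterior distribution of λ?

Total count: 23 + 31 + 42 + 46 + 39 = 181.
Total exposure: 3 + 2 + 4 + 3 + 3 = 15 hours.
Conjugate update: add total count to the shape and total exposure to the rate, giving Gamma(213, 27).

213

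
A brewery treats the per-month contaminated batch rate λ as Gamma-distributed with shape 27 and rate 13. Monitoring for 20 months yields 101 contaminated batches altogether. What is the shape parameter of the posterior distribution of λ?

128

Total count 101 over total exposure 20 months.
Conjugate update: add total count to the shape and total exposure to the rate, giving Gamma(128, 33).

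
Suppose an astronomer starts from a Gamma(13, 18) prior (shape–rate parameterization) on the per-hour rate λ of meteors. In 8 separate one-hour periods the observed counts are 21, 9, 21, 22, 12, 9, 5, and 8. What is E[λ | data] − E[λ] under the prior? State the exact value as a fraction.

Total count: 21 + 9 + 21 + 22 + 12 + 9 + 5 + 8 = 107.
Total exposure: 8 hours.
By Gamma–Poisson conjugacy, the posterior is Gamma(α + Σx, β + Σt) = Gamma(13 + 107, 18 + 8) = Gamma(120, 26).
Posterior mean = 120/26 = 60/13; prior mean = 13/18 = 13/18. Difference = 60/13 − 13/18 = 911/234.

911/234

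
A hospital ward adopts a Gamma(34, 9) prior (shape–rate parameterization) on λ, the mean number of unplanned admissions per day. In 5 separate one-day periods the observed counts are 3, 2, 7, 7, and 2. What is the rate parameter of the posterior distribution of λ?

14

Total count: 3 + 2 + 7 + 7 + 2 = 21.
Total exposure: 5 days.
The Gamma prior is conjugate for the Poisson rate, so λ | data ~ Gamma(34+21, 9+5) = Gamma(55, 14).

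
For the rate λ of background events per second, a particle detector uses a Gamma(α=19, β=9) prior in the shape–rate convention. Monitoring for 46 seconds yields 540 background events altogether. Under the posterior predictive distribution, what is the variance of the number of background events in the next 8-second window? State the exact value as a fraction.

281736/3025

Total count 540 over total exposure 46 seconds.
Gamma(α, β) with Poisson data over total exposure Σt gives posterior Gamma(α+Σx, β+Σt) = Gamma(559, 55).
The posterior predictive for a window of length T is Negative Binomial with variance T·α'·(β'+T)/β'² = 8·559·63/3025 = 281736/3025.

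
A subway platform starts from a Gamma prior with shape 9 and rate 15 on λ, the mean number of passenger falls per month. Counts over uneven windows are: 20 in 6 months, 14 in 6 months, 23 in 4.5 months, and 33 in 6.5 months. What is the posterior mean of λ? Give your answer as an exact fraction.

99/38

Total count: 20 + 14 + 23 + 33 = 90.
Total exposure: 6 + 6 + 4.5 + 6.5 = 23 months.
Posterior: α' = 9 + 90 = 99, β' = 15 + 23 = 38.
Posterior mean = α'/β' = 99/38.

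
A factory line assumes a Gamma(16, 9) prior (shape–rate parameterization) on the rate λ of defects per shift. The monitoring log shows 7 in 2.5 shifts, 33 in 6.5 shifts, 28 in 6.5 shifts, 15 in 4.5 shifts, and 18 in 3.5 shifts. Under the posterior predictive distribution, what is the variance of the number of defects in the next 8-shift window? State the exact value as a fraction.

Total count: 7 + 33 + 28 + 15 + 18 = 101.
Total exposure: 2.5 + 6.5 + 6.5 + 4.5 + 3.5 = 23.5 shifts.
Posterior: α' = 16 + 101 = 117, β' = 9 + 23.5 = 65/2.
The posterior predictive for a window of length T is Negative Binomial with variance T·α'·(β'+T)/β'² = 8·117·(81/2)/(4225/4) = 11664/325.

11664/325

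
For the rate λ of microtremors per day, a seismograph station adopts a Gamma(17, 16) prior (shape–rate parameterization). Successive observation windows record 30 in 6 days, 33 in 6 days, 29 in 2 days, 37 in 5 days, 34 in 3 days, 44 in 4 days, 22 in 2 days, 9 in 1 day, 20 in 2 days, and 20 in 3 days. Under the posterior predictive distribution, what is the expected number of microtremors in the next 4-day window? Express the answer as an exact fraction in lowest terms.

Total count: 30 + 33 + 29 + 37 + 34 + 44 + 22 + 9 + 20 + 20 = 278.
Total exposure: 6 + 6 + 2 + 5 + 3 + 4 + 2 + 1 + 2 + 3 = 34 days.
Posterior: α' = 17 + 278 = 295, β' = 16 + 34 = 50.
Predictive mean over a 4-day window = T·E[λ|data] = 4·295/50 = 118/5.

118/5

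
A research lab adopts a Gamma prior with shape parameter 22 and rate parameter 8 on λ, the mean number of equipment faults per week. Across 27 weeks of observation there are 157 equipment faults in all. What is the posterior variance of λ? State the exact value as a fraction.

Total count 157 over total exposure 27 weeks.
Posterior: α' = 22 + 157 = 179, β' = 8 + 27 = 35.
Posterior variance = α'/β'² = 179/1225.

179/1225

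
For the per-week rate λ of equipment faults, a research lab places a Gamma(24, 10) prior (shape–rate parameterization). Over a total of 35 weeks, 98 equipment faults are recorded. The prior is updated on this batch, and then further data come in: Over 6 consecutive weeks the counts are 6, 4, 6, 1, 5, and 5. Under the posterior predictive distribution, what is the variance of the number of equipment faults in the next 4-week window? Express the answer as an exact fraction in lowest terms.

32780/2601

Total count 98 over total exposure 35 weeks.
After the first batch: Gamma(24 + 98, 10 + 35) = Gamma(122, 45).
Total count: 6 + 4 + 6 + 1 + 5 + 5 = 27.
Total exposure: 6 weeks.
After the second batch: Gamma(122 + 27, 45 + 6) = Gamma(149, 51).
The posterior predictive for a window of length T is Negative Binomial with variance T·α'·(β'+T)/β'² = 4·149·55/2601 = 32780/2601.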